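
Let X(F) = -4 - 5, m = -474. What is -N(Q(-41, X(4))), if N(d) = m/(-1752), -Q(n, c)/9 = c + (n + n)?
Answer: -79/292 ≈ -0.27055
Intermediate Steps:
X(F) = -9
Q(n, c) = -18*n - 9*c (Q(n, c) = -9*(c + (n + n)) = -9*(c + 2*n) = -18*n - 9*c)
N(d) = 79/292 (N(d) = -474/(-1752) = -474*(-1/1752) = 79/292)
-N(Q(-41, X(4))) = -1*79/292 = -79/292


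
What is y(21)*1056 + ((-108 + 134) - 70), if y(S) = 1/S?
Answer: 44/7 ≈ 6.2857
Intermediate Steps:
y(21)*1056 + ((-108 + 134) - 70) = 1056/21 + ((-108 + 134) - 70) = (1/21)*1056 + (26 - 70) = 352/7 - 44 = 44/7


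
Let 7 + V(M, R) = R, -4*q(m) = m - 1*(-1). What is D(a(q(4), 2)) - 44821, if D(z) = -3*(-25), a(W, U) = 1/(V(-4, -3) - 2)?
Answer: -44746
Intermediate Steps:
q(m) = -1/4 - m/4 (q(m) = -(m - 1*(-1))/4 = -(m + 1)/4 = -(1 + m)/4 = -1/4 - m/4)
V(M, R) = -7 + R
a(W, U) = -1/12 (a(W, U) = 1/((-7 - 3) - 2) = 1/(-10 - 2) = 1/(-12) = -1/12)
D(z) = 75
D(a(q(4), 2)) - 44821 = 75 - 44821 = -44746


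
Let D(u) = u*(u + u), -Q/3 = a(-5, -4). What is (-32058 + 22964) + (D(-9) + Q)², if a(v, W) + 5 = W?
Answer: 26627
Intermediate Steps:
a(v, W) = -5 + W
Q = 27 (Q = -3*(-5 - 4) = -3*(-9) = 27)
D(u) = 2*u² (D(u) = u*(2*u) = 2*u²)
(-32058 + 22964) + (D(-9) + Q)² = (-32058 + 22964) + (2*(-9)² + 27)² = -9094 + (2*81 + 27)² = -9094 + (162 + 27)² = -9094 + 189² = -9094 + 35721 = 26627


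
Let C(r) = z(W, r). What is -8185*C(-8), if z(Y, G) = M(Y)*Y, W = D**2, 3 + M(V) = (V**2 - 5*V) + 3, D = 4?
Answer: -23048960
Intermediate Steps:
M(V) = V**2 - 5*V (M(V) = -3 + ((V**2 - 5*V) + 3) = -3 + (3 + V**2 - 5*V) = V**2 - 5*V)
W = 16 (W = 4**2 = 16)
z(Y, G) = Y**2*(-5 + Y) (z(Y, G) = (Y*(-5 + Y))*Y = Y**2*(-5 + Y))
C(r) = 2816 (C(r) = 16**2*(-5 + 16) = 256*11 = 2816)
-8185*C(-8) = -8185*2816 = -23048960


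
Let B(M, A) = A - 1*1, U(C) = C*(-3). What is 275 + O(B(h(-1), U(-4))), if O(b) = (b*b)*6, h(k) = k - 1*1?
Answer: 1001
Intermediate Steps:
U(C) = -3*C
h(k) = -1 + k (h(k) = k - 1 = -1 + k)
B(M, A) = -1 + A (B(M, A) = A - 1 = -1 + A)
O(b) = 6*b² (O(b) = b²*6 = 6*b²)
275 + O(B(h(-1), U(-4))) = 275 + 6*(-1 - 3*(-4))² = 275 + 6*(-1 + 12)² = 275 + 6*11² = 275 + 6*121 = 275 + 726 = 1001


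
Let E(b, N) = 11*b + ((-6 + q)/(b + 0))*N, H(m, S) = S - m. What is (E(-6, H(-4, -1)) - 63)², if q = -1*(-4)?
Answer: 16384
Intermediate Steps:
q = 4
E(b, N) = 11*b - 2*N/b (E(b, N) = 11*b + ((-6 + 4)/(b + 0))*N = 11*b + (-2/b)*N = 11*b - 2*N/b)
(E(-6, H(-4, -1)) - 63)² = ((11*(-6) - 2*(-1 - 1*(-4))/(-6)) - 63)² = ((-66 - 2*(-1 + 4)*(-⅙)) - 63)² = ((-66 - 2*3*(-⅙)) - 63)² = ((-66 + 1) - 63)² = (-65 - 63)² = (-128)² = 16384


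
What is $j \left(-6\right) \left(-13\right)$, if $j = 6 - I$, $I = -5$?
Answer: $858$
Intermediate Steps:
$j = 11$ ($j = 6 - -5 = 6 + 5 = 11$)
$j \left(-6\right) \left(-13\right) = 11 \left(-6\right) \left(-13\right) = \left(-66\right) \left(-13\right) = 858$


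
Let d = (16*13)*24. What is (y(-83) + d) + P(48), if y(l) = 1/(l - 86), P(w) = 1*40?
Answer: 850407/169 ≈ 5032.0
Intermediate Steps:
P(w) = 40
d = 4992 (d = 208*24 = 4992)
y(l) = 1/(-86 + l)
(y(-83) + d) + P(48) = (1/(-86 - 83) + 4992) + 40 = (1/(-169) + 4992) + 40 = (-1/169 + 4992) + 40 = 843647/169 + 40 = 850407/169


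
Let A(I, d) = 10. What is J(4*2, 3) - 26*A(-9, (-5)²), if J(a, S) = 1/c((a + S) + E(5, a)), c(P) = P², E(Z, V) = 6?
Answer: -75139/289 ≈ -260.00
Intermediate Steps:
J(a, S) = (6 + S + a)⁻² (J(a, S) = 1/(((a + S) + 6)²) = 1/(((S + a) + 6)²) = 1/((6 + S + a)²) = (6 + S + a)⁻²)
J(4*2, 3) - 26*A(-9, (-5)²) = (6 + 3 + 4*2)⁻² - 26*10 = (6 + 3 + 8)⁻² - 260 = 17⁻² - 260 = 1/289 - 260 = -75139/289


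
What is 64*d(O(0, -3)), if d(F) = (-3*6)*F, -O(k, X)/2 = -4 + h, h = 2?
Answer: -4608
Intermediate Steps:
O(k, X) = 4 (O(k, X) = -2*(-4 + 2) = -2*(-2) = 4)
d(F) = -18*F
64*d(O(0, -3)) = 64*(-18*4) = 64*(-72) = -4608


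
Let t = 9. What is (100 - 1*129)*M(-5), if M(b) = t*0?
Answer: 0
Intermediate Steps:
M(b) = 0 (M(b) = 9*0 = 0)
(100 - 1*129)*M(-5) = (100 - 1*129)*0 = (100 - 129)*0 = -29*0 = 0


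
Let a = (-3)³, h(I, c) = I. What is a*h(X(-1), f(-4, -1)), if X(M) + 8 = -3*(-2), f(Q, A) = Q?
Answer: 54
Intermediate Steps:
X(M) = -2 (X(M) = -8 - 3*(-2) = -8 + 6 = -2)
a = -27
a*h(X(-1), f(-4, -1)) = -27*(-2) = 54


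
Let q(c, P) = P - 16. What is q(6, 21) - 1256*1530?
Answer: -1921675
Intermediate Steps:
q(c, P) = -16 + P
q(6, 21) - 1256*1530 = (-16 + 21) - 1256*1530 = 5 - 1921680 = -1921675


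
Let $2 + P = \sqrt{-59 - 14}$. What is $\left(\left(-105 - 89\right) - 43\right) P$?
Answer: $474 - 237 i \sqrt{73} \approx 474.0 - 2024.9 i$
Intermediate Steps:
$P = -2 + i \sqrt{73}$ ($P = -2 + \sqrt{-59 - 14} = -2 + \sqrt{-73} = -2 + i \sqrt{73} \approx -2.0 + 8.544 i$)
$\left(\left(-105 - 89\right) - 43\right) P = \left(\left(-105 - 89\right) - 43\right) \left(-2 + i \sqrt{73}\right) = \left(-194 - 43\right) \left(-2 + i \sqrt{73}\right) = - 237 \left(-2 + i \sqrt{73}\right) = 474 - 237 i \sqrt{73}$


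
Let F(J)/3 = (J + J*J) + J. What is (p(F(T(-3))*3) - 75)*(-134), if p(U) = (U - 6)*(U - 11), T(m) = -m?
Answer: -2133414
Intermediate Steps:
F(J) = 3*J**2 + 6*J (F(J) = 3*((J + J*J) + J) = 3*((J + J**2) + J) = 3*(J**2 + 2*J) = 3*J**2 + 6*J)
p(U) = (-11 + U)*(-6 + U) (p(U) = (-6 + U)*(-11 + U) = (-11 + U)*(-6 + U))
(p(F(T(-3))*3) - 75)*(-134) = ((66 + ((3*(-1*(-3))*(2 - 1*(-3)))*3)**2 - 17*3*(-1*(-3))*(2 - 1*(-3))*3) - 75)*(-134) = ((66 + ((3*3*(2 + 3))*3)**2 - 17*3*3*(2 + 3)*3) - 75)*(-134) = ((66 + ((3*3*5)*3)**2 - 17*3*3*5*3) - 75)*(-134) = ((66 + (45*3)**2 - 765*3) - 75)*(-134) = ((66 + 135**2 - 17*135) - 75)*(-134) = ((66 + 18225 - 2295) - 75)*(-134) = (15996 - 75)*(-134) = 15921*(-134) = -2133414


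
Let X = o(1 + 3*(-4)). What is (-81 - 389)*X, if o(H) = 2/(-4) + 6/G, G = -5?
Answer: 799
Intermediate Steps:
o(H) = -17/10 (o(H) = 2/(-4) + 6/(-5) = 2*(-¼) + 6*(-⅕) = -½ - 6/5 = -17/10)
X = -17/10 ≈ -1.7000
(-81 - 389)*X = (-81 - 389)*(-17/10) = -470*(-17/10) = 799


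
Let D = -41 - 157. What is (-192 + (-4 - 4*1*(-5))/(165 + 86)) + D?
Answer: -97874/251 ≈ -389.94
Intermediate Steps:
D = -198
(-192 + (-4 - 4*1*(-5))/(165 + 86)) + D = (-192 + (-4 - 4*1*(-5))/(165 + 86)) - 198 = (-192 + (-4 - 4*(-5))/251) - 198 = (-192 + (-4 + 20)*(1/251)) - 198 = (-192 + 16*(1/251)) - 198 = (-192 + 16/251) - 198 = -48176/251 - 198 = -97874/251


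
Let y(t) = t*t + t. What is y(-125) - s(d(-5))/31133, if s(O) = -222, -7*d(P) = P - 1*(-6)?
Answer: 482561722/31133 ≈ 15500.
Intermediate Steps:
d(P) = -6/7 - P/7 (d(P) = -(P - 1*(-6))/7 = -(P + 6)/7 = -(6 + P)/7 = -6/7 - P/7)
y(t) = t + t² (y(t) = t² + t = t + t²)
y(-125) - s(d(-5))/31133 = -125*(1 - 125) - (-222)/31133 = -125*(-124) - (-222)/31133 = 15500 - 1*(-222/31133) = 15500 + 222/31133 = 482561722/31133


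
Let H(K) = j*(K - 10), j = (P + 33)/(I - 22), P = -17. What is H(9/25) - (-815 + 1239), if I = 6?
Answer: -10359/25 ≈ -414.36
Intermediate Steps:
j = -1 (j = (-17 + 33)/(6 - 22) = 16/(-16) = 16*(-1/16) = -1)
H(K) = 10 - K (H(K) = -(K - 10) = -(-10 + K) = 10 - K)
H(9/25) - (-815 + 1239) = (10 - 9/25) - (-815 + 1239) = (10 - 9/25) - 1*424 = (10 - 1*9/25) - 424 = (10 - 9/25) - 424 = 241/25 - 424 = -10359/25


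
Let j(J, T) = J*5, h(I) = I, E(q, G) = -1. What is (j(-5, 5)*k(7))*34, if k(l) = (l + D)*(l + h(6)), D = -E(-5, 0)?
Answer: -88400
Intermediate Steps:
j(J, T) = 5*J
D = 1 (D = -1*(-1) = 1)
k(l) = (1 + l)*(6 + l) (k(l) = (l + 1)*(l + 6) = (1 + l)*(6 + l))
(j(-5, 5)*k(7))*34 = ((5*(-5))*(6 + 7² + 7*7))*34 = -25*(6 + 49 + 49)*34 = -25*104*34 = -2600*34 = -88400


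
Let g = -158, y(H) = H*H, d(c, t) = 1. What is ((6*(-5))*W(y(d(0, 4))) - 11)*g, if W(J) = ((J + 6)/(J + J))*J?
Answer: 18328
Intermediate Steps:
y(H) = H²
W(J) = 3 + J/2 (W(J) = ((6 + J)/((2*J)))*J = ((6 + J)*(1/(2*J)))*J = ((6 + J)/(2*J))*J = 3 + J/2)
((6*(-5))*W(y(d(0, 4))) - 11)*g = ((6*(-5))*(3 + (½)*1²) - 11)*(-158) = (-30*(3 + (½)*1) - 11)*(-158) = (-30*(3 + ½) - 11)*(-158) = (-30*7/2 - 11)*(-158) = (-105 - 11)*(-158) = -116*(-158) = 18328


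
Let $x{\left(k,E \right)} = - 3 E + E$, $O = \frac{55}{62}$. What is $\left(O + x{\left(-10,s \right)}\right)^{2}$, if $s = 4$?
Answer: $\frac{194481}{3844} \approx 50.593$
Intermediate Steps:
$O = \frac{55}{62}$ ($O = 55 \cdot \frac{1}{62} = \frac{55}{62} \approx 0.8871$)
$x{\left(k,E \right)} = - 2 E$
$\left(O + x{\left(-10,s \right)}\right)^{2} = \left(\frac{55}{62} - 8\right)^{2} = \left(- \frac{441}{62}\right)^{2} = \frac{194481}{3844}$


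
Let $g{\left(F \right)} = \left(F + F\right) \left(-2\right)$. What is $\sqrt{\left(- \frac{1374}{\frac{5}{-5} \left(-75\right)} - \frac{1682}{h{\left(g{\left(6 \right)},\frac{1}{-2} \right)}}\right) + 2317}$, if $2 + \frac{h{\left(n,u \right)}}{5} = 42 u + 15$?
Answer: $\frac{7 \sqrt{4777}}{10} \approx 48.381$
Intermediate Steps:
$g{\left(F \right)} = - 4 F$ ($g{\left(F \right)} = 2 F \left(-2\right) = - 4 F$)
$h{\left(n,u \right)} = 65 + 210 u$ ($h{\left(n,u \right)} = -10 + 5 \left(42 u + 15\right) = -10 + 5 \left(15 + 42 u\right) = -10 + \left(75 + 210 u\right) = 65 + 210 u$)
$\sqrt{\left(- \frac{1374}{\frac{5}{-5} \left(-75\right)} - \frac{1682}{h{\left(g{\left(6 \right)},\frac{1}{-2} \right)}}\right) + 2317} = \sqrt{\left(- \frac{1374}{\frac{5}{-5} \left(-75\right)} - \frac{1682}{65 + \frac{210}{-2}}\right) + 2317} = \sqrt{\left(- \frac{1374}{5 \left(- \frac{1}{5}\right) \left(-75\right)} - \frac{1682}{65 + 210 \left(- \frac{1}{2}\right)}\right) + 2317} = \sqrt{\left(- \frac{1374}{\left(-1\right) \left(-75\right)} - \frac{1682}{65 - 105}\right) + 2317} = \sqrt{\left(- \frac{1374}{75} - \frac{1682}{-40}\right) + 2317} = \sqrt{\left(\left(-1374\right) \frac{1}{75} - - \frac{841}{20}\right) + 2317} = \sqrt{\left(- \frac{458}{25} + \frac{841}{20}\right) + 2317} = \sqrt{\frac{2373}{100} + 2317} = \sqrt{\frac{234073}{100}} = \frac{7 \sqrt{4777}}{10}$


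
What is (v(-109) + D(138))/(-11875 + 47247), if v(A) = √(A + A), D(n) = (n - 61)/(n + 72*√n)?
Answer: -77/178487112 + 77*√138/342100298 + I*√218/35372 ≈ 2.2127e-6 + 0.00041742*I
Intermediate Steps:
D(n) = (-61 + n)/(n + 72*√n)
v(A) = √2*√A (v(A) = √(2*A) = √2*√A)
(v(-109) + D(138))/(-11875 + 47247) = (√2*√(-109) + (-61 + 138)/(138 + 72*√138))/(-11875 + 47247) = (√2*(I*√109) + 77/(138 + 72*√138))/35372 = (I*√218 + 77/(138 + 72*√138))*(1/35372) = (77/(138 + 72*√138) + I*√218)*(1/35372) = 77/(35372*(138 + 72*√138)) + I*√218/35372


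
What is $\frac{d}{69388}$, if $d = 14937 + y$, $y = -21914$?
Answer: $- \frac{6977}{69388} \approx -0.10055$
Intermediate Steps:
$d = -6977$ ($d = 14937 - 21914 = -6977$)
$\frac{d}{69388} = - \frac{6977}{69388}$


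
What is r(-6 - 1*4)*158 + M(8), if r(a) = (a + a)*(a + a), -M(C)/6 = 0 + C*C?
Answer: 62816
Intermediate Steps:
M(C) = -6*C**2 (M(C) = -6*(0 + C*C) = -6*(0 + C**2) = -6*C**2)
r(a) = 4*a**2 (r(a) = (2*a)*(2*a) = 4*a**2)
r(-6 - 1*4)*158 + M(8) = (4*(-6 - 1*4)**2)*158 - 6*8**2 = (4*(-6 - 4)**2)*158 - 6*64 = (4*(-10)**2)*158 - 384 = (4*100)*158 - 384 = 400*158 - 384 = 63200 - 384 = 62816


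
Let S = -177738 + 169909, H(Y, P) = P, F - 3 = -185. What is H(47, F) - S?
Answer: 7647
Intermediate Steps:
F = -182 (F = 3 - 185 = -182)
S = -7829
H(47, F) - S = -182 - 1*(-7829) = -182 + 7829 = 7647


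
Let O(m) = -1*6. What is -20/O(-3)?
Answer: 10/3 ≈ 3.3333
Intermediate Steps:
O(m) = -6
-20/O(-3) = -20/(-6) = -⅙*(-20) = 10/3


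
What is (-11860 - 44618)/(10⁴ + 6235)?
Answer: -56478/16235 ≈ -3.4788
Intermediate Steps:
(-11860 - 44618)/(10⁴ + 6235) = -56478/(10000 + 6235) = -56478/16235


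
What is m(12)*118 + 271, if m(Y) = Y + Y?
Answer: 3103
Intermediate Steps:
m(Y) = 2*Y
m(12)*118 + 271 = (2*12)*118 + 271 = 24*118 + 271 = 2832 + 271 = 3103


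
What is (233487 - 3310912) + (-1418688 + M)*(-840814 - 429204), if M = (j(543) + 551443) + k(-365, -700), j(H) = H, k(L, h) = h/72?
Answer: 9906627695474/9 ≈ 1.1007e+12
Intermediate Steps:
k(L, h) = h/72 (k(L, h) = h*(1/72) = h/72)
M = 9935573/18 (M = (543 + 551443) + (1/72)*(-700) = 551986 - 175/18 = 9935573/18 ≈ 5.5198e+5)
(233487 - 3310912) + (-1418688 + M)*(-840814 - 429204) = (233487 - 3310912) + (-1418688 + 9935573/18)*(-840814 - 429204) = -3077425 - 15600811/18*(-1270018) = -3077425 + 9906655392299/9 = 9906627695474/9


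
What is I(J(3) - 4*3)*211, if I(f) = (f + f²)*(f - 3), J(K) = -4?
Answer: -962160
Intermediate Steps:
I(f) = (-3 + f)*(f + f²) (I(f) = (f + f²)*(-3 + f) = (-3 + f)*(f + f²))
I(J(3) - 4*3)*211 = ((-4 - 4*3)*(-3 + (-4 - 4*3)² - 2*(-4 - 4*3)))*211 = ((-4 - 12)*(-3 + (-4 - 12)² - 2*(-4 - 12)))*211 = -16*(-3 + (-16)² - 2*(-16))*211 = -16*(-3 + 256 + 32)*211 = -16*285*211 = -4560*211 = -962160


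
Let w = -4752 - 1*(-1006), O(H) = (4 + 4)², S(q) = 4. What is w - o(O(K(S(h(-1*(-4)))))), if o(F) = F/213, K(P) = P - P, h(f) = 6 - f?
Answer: -797962/213 ≈ -3746.3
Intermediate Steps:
K(P) = 0
O(H) = 64 (O(H) = 8² = 64)
o(F) = F/213 (o(F) = F*(1/213) = F/213)
w = -3746 (w = -4752 + 1006 = -3746)
w - o(O(K(S(h(-1*(-4)))))) = -3746 - 64/213 = -797962/213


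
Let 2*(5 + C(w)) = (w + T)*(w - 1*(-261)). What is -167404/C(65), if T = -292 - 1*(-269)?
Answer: -167404/6841 ≈ -24.471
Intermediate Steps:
T = -23 (T = -292 + 269 = -23)
C(w) = -5 + (-23 + w)*(261 + w)/2 (C(w) = -5 + ((w - 23)*(w - 1*(-261)))/2 = -5 + ((-23 + w)*(w + 261))/2 = -5 + ((-23 + w)*(261 + w))/2 = -5 + (-23 + w)*(261 + w)/2)
-167404/C(65) = -167404/(-6013/2 + (1/2)*65**2 + 119*65) = -167404/(-6013/2 + (1/2)*4225 + 7735) = -167404/(-6013/2 + 4225/2 + 7735) = -167404/6841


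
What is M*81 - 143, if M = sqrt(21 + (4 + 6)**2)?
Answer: 748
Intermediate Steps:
M = 11 (M = sqrt(21 + 10**2) = sqrt(21 + 100) = sqrt(121) = 11)
M*81 - 143 = 11*81 - 143 = 891 - 143 = 748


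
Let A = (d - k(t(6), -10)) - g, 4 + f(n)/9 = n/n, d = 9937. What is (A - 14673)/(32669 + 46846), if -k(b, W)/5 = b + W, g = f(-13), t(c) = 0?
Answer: -4759/79515 ≈ -0.059850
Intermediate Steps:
f(n) = -27 (f(n) = -36 + 9*(n/n) = -36 + 9*1 = -36 + 9 = -27)
g = -27
k(b, W) = -5*W - 5*b (k(b, W) = -5*(b + W) = -5*(W + b) = -5*W - 5*b)
A = 9914 (A = (9937 - (-5*(-10) - 5*0)) - 1*(-27) = (9937 - (50 + 0)) + 27 = (9937 - 1*50) + 27 = (9937 - 50) + 27 = 9887 + 27 = 9914)
(A - 14673)/(32669 + 46846) = (9914 - 14673)/(32669 + 46846) = -4759/79515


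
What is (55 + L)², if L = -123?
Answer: 4624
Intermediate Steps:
(55 + L)² = (55 - 123)² = (-68)² = 4624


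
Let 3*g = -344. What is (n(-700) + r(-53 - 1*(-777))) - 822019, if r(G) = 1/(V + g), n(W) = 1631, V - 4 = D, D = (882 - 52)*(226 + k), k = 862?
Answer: -2222257169741/2708788 ≈ -8.2039e+5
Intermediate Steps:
D = 903040 (D = (882 - 52)*(226 + 862) = 830*1088 = 903040)
V = 903044 (V = 4 + 903040 = 903044)
g = -344/3 (g = (1/3)*(-344) = -344/3 ≈ -114.67)
r(G) = 3/2708788 (r(G) = 1/(903044 - 344/3) = 1/(2708788/3) = 3/2708788)
(n(-700) + r(-53 - 1*(-777))) - 822019 = (1631 + 3/2708788) - 822019 = 4418033231/2708788 - 822019 = -2222257169741/2708788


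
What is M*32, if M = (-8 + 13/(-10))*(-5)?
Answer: 1488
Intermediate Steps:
M = 93/2 (M = (-8 + 13*(-⅒))*(-5) = (-8 - 13/10)*(-5) = -93/10*(-5) = 93/2 ≈ 46.500)
M*32 = (93/2)*32 = 1488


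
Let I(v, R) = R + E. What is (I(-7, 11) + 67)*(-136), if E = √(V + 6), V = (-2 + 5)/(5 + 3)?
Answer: -10608 - 34*√102 ≈ -10951.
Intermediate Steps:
V = 3/8 ≈ 0.37500
E = √102/4 (E = √(3/8 + 6) = √(51/8) = √102/4 ≈ 2.5249)
I(v, R) = R + √102/4
(I(-7, 11) + 67)*(-136) = ((11 + √102/4) + 67)*(-136) = (78 + √102/4)*(-136) = -10608 - 34*√102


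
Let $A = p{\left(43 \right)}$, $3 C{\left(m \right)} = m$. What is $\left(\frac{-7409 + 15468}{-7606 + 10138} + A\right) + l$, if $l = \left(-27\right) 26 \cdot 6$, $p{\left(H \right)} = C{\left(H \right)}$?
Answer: $- \frac{10620433}{2532} \approx -4194.5$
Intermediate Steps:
$C{\left(m \right)} = \frac{m}{3}$
$p{\left(H \right)} = \frac{H}{3}$
$l = -4212$ ($l = \left(-702\right) 6 = -4212$)
$A = \frac{43}{3}$ ($A = \frac{1}{3} \cdot 43 = \frac{43}{3} \approx 14.333$)
$\left(\frac{-7409 + 15468}{-7606 + 10138} + A\right) + l = \left(\frac{-7409 + 15468}{-7606 + 10138} + \frac{43}{3}\right) - 4212 = \left(\frac{8059}{2532} + \frac{43}{3}\right) - 4212 = \frac{44351}{2532} - 4212 = - \frac{10620433}{2532}$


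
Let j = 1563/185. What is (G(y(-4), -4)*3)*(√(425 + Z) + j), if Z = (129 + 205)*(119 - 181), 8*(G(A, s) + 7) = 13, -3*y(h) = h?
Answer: -201627/1480 - 129*I*√20283/8 ≈ -136.23 - 2296.5*I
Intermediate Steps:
y(h) = -h/3
G(A, s) = -43/8 (G(A, s) = -7 + (⅛)*13 = -7 + 13/8 = -43/8)
j = 1563/185 (j = 1563*(1/185) = 1563/185 ≈ 8.4487)
Z = -20708 (Z = 334*(-62) = -20708)
(G(y(-4), -4)*3)*(√(425 + Z) + j) = (-43/8*3)*(√(425 - 20708) + 1563/185) = -129*(√(-20283) + 1563/185)/8 = -129*(I*√20283 + 1563/185)/8 = -129*(1563/185 + I*√20283)/8 = -201627/1480 - 129*I*√20283/8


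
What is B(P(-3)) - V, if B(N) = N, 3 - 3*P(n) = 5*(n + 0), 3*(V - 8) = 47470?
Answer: -47476/3 ≈ -15825.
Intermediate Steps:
V = 47494/3 (V = 8 + (1/3)*47470 = 8 + 47470/3 = 47494/3 ≈ 15831.)
P(n) = 1 - 5*n/3 (P(n) = 1 - 5*(n + 0)/3 = 1 - 5*n/3)
B(P(-3)) - V = (1 - 5/3*(-3)) - 1*47494/3 = (1 + 5) - 47494/3 = 6 - 47494/3 = -47476/3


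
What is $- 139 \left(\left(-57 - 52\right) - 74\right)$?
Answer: $25437$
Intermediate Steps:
$- 139 \left(\left(-57 - 52\right) - 74\right) = - 139 \left(-109 - 74\right) = \left(-139\right) \left(-183\right) = 25437$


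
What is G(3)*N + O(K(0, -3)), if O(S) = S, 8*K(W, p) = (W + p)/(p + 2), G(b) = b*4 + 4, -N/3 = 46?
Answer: -17661/8 ≈ -2207.6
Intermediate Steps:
N = -138 (N = -3*46 = -138)
G(b) = 4 + 4*b (G(b) = 4*b + 4 = 4 + 4*b)
K(W, p) = (W + p)/(8*(2 + p)) (K(W, p) = ((W + p)/(p + 2))/8 = ((W + p)/(2 + p))/8 = (W + p)/(8*(2 + p)))
G(3)*N + O(K(0, -3)) = (4 + 4*3)*(-138) + (0 - 3)/(8*(2 - 3)) = (4 + 12)*(-138) + (⅛)*(-3)/(-1) = 16*(-138) + (⅛)*(-1)*(-3) = -2208 + 3/8 = -17661/8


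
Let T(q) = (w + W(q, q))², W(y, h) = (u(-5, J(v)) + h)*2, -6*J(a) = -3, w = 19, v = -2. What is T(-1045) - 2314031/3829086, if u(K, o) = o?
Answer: 16407248287369/3829086 ≈ 4.2849e+6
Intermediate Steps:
J(a) = ½ (J(a) = -⅙*(-3) = ½)
W(y, h) = 1 + 2*h (W(y, h) = (½ + h)*2 = 1 + 2*h)
T(q) = (20 + 2*q)² (T(q) = (19 + (1 + 2*q))² = (20 + 2*q)²)
T(-1045) - 2314031/3829086 = 4*(10 - 1045)² - 2314031/3829086 = 4*(-1035)² - 2314031*1/3829086 = 4*1071225 - 2314031/3829086 = 4284900 - 2314031/3829086 = 16407248287369/3829086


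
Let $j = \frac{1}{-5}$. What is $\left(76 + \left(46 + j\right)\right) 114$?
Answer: $\frac{69426}{5} \approx 13885.0$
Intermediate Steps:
$j = - \frac{1}{5} \approx -0.2$
$\left(76 + \left(46 + j\right)\right) 114 = \left(76 + \left(46 - \frac{1}{5}\right)\right) 114 = \left(76 + \frac{229}{5}\right) 114 = \frac{609}{5} \cdot 114 = \frac{69426}{5}$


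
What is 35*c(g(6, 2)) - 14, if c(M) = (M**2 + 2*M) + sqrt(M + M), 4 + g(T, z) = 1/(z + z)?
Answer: 3451/16 + 35*I*sqrt(30)/2 ≈ 215.69 + 95.851*I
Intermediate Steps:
g(T, z) = -4 + 1/(2*z) (g(T, z) = -4 + 1/(z + z) = -4 + 1/(2*z))
c(M) = M**2 + 2*M + sqrt(2)*sqrt(M) (c(M) = (M**2 + 2*M) + sqrt(2*M) = (M**2 + 2*M) + sqrt(2)*sqrt(M) = M**2 + 2*M + sqrt(2)*sqrt(M))
35*c(g(6, 2)) - 14 = 35*((-4 + (1/2)/2)**2 + 2*(-4 + (1/2)/2) + sqrt(2)*sqrt(-4 + (1/2)/2)) - 14 = 35*((-4 + (1/2)*(1/2))**2 + 2*(-4 + (1/2)*(1/2)) + sqrt(2)*sqrt(-4 + (1/2)*(1/2))) - 14 = 35*((-4 + 1/4)**2 + 2*(-4 + 1/4) + sqrt(2)*sqrt(-4 + 1/4)) - 14 = 35*((-15/4)**2 + 2*(-15/4) + sqrt(2)*sqrt(-15/4)) - 14 = 35*(225/16 - 15/2 + sqrt(2)*(I*sqrt(15)/2)) - 14 = 35*(225/16 - 15/2 + I*sqrt(30)/2) - 14 = 35*(105/16 + I*sqrt(30)/2) - 14 = (3675/16 + 35*I*sqrt(30)/2) - 14 = 3451/16 + 35*I*sqrt(30)/2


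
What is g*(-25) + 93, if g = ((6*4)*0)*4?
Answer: 93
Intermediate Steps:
g = 0 (g = (24*0)*4 = 0*4 = 0)
g*(-25) + 93 = 0*(-25) + 93 = 0 + 93 = 93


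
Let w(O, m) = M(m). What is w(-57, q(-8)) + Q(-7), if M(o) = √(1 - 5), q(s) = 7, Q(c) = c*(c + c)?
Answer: 98 + 2*I ≈ 98.0 + 2.0*I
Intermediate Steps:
Q(c) = 2*c² (Q(c) = c*(2*c) = 2*c²)
M(o) = 2*I (M(o) = √(-4) = 2*I)
w(O, m) = 2*I
w(-57, q(-8)) + Q(-7) = 2*I + 2*(-7)² = 2*I + 2*49 = 2*I + 98 = 98 + 2*I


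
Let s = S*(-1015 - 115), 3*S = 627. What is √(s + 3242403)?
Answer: √3006233 ≈ 1733.8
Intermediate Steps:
S = 209 (S = (⅓)*627 = 209)
s = -236170 (s = 209*(-1015 - 115) = 209*(-1130) = -236170)
√(s + 3242403) = √(-236170 + 3242403) = √3006233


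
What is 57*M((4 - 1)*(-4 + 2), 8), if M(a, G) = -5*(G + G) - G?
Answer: -5016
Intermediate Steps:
M(a, G) = -11*G (M(a, G) = -10*G - G = -11*G)
57*M((4 - 1)*(-4 + 2), 8) = 57*(-11*8) = 57*(-88) = -5016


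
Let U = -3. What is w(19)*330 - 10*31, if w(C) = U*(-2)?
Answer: 1670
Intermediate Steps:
w(C) = 6 (w(C) = -3*(-2) = 6)
w(19)*330 - 10*31 = 6*330 - 10*31 = 1980 - 310 = 1670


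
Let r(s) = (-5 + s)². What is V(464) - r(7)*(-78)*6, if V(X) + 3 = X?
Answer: 2333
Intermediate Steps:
V(X) = -3 + X
V(464) - r(7)*(-78)*6 = (-3 + 464) - (-5 + 7)²*(-78)*6 = 461 - 2²*(-78)*6 = 461 - 4*(-78)*6 = 461 - (-312)*6 = 461 - 1*(-1872) = 461 + 1872 = 2333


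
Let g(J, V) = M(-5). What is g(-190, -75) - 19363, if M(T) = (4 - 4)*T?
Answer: -19363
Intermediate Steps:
M(T) = 0 (M(T) = 0*T = 0)
g(J, V) = 0
g(-190, -75) - 19363 = 0 - 19363 = -19363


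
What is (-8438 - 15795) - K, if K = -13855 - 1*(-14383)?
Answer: -24761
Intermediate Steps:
K = 528 (K = -13855 + 14383 = 528)
(-8438 - 15795) - K = (-8438 - 15795) - 1*528 = -24233 - 528 = -24761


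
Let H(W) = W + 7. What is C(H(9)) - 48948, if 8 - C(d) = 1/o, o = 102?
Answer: -4991881/102 ≈ -48940.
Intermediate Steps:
H(W) = 7 + W
C(d) = 815/102 (C(d) = 8 - 1/102 = 815/102)
C(H(9)) - 48948 = 815/102 - 48948 = -4991881/102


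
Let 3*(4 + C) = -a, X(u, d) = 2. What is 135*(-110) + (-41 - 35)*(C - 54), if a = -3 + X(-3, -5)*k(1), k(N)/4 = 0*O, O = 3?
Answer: -10518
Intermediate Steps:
k(N) = 0 (k(N) = 4*(0*3) = 4*0 = 0)
a = -3 (a = -3 + 2*0 = -3 + 0 = -3)
C = -3 (C = -4 + (-1*(-3))/3 = -4 + (1/3)*3 = -4 + 1 = -3)
135*(-110) + (-41 - 35)*(C - 54) = 135*(-110) + (-41 - 35)*(-3 - 54) = -14850 - 76*(-57) = -14850 + 4332 = -10518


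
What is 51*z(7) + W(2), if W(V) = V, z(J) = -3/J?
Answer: -139/7 ≈ -19.857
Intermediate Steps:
51*z(7) + W(2) = 51*(-3/7) + 2 = -153/7 + 2 = -139/7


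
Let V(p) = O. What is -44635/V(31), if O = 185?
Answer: -8927/37 ≈ -241.27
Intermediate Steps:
V(p) = 185
-44635/V(31) = -44635/185 = -44635*1/185 = -8927/37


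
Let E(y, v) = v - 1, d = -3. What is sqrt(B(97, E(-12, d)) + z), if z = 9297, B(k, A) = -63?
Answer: 9*sqrt(114) ≈ 96.094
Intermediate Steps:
E(y, v) = -1 + v
sqrt(B(97, E(-12, d)) + z) = sqrt(-63 + 9297) = sqrt(9234) = 9*sqrt(114)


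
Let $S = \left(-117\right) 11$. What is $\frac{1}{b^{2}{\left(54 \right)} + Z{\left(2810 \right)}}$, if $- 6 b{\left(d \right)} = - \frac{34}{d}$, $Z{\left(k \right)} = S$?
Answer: $- \frac{26244}{33775739} \approx -0.00077701$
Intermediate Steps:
$S = -1287$
$Z{\left(k \right)} = -1287$
$b{\left(d \right)} = \frac{17}{3 d}$ ($b{\left(d \right)} = - \frac{\left(-34\right) \frac{1}{d}}{6} = \frac{17}{3 d}$)
$\frac{1}{b^{2}{\left(54 \right)} + Z{\left(2810 \right)}} = \frac{1}{\left(\frac{17}{3 \cdot 54}\right)^{2} - 1287} = \frac{1}{\left(\frac{17}{3} \cdot \frac{1}{54}\right)^{2} - 1287} = \frac{1}{\left(\frac{17}{162}\right)^{2} - 1287} = \frac{1}{\frac{289}{26244} - 1287} = \frac{1}{- \frac{33775739}{26244}} = - \frac{26244}{33775739}$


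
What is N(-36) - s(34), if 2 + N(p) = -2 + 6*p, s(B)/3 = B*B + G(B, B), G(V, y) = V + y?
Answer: -3892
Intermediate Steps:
s(B) = 3*B² + 6*B (s(B) = 3*(B*B + (B + B)) = 3*(B² + 2*B) = 3*B² + 6*B)
N(p) = -4 + 6*p (N(p) = -2 + (-2 + 6*p) = -4 + 6*p)
N(-36) - s(34) = (-4 + 6*(-36)) - 3*34*(2 + 34) = (-4 - 216) - 3*34*36 = -220 - 1*3672 = -220 - 3672 = -3892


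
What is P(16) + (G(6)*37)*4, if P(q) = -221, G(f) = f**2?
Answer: 5107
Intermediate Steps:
P(16) + (G(6)*37)*4 = -221 + (6**2*37)*4 = -221 + (36*37)*4 = -221 + 1332*4 = -221 + 5328 = 5107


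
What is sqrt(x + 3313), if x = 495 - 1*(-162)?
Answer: sqrt(3970) ≈ 63.008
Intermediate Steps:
x = 657 (x = 495 + 162 = 657)
sqrt(x + 3313) = sqrt(657 + 3313) = sqrt(3970)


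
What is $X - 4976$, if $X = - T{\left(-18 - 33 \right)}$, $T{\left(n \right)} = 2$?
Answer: $-4978$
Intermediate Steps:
$X = -2$ ($X = \left(-1\right) 2 = -2$)
$X - 4976 = -2 - 4976 = -4978$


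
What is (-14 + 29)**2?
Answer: 225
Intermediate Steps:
(-14 + 29)**2 = 15**2 = 225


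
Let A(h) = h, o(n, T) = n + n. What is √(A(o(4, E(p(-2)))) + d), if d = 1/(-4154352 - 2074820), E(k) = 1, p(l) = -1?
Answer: 5*√3104206642155/3114586 ≈ 2.8284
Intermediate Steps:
o(n, T) = 2*n
d = -1/6229172 (d = 1/(-6229172) = -1/6229172 ≈ -1.6053e-7)
√(A(o(4, E(p(-2)))) + d) = √(2*4 - 1/6229172) = √(8 - 1/6229172) = √(49833375/6229172) = 5*√3104206642155/3114586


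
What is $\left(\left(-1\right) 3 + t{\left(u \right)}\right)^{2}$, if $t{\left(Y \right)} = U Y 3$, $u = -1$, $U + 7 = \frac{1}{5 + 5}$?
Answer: $\frac{31329}{100} \approx 313.29$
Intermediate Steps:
$U = - \frac{69}{10}$ ($U = -7 + \frac{1}{5 + 5} = -7 + \frac{1}{10} = - \frac{69}{10} \approx -6.9$)
$t{\left(Y \right)} = - \frac{207 Y}{10}$ ($t{\left(Y \right)} = - \frac{69 Y}{10} \cdot 3 = - \frac{207 Y}{10}$)
$\left(\left(-1\right) 3 + t{\left(u \right)}\right)^{2} = \left(\left(-1\right) 3 - - \frac{207}{10}\right)^{2} = \left(-3 + \frac{207}{10}\right)^{2} = \left(\frac{177}{10}\right)^{2} = \frac{31329}{100}$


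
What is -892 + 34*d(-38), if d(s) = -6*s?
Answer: 6860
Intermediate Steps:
-892 + 34*d(-38) = -892 + 34*(-6*(-38)) = -892 + 34*228 = -892 + 7752 = 6860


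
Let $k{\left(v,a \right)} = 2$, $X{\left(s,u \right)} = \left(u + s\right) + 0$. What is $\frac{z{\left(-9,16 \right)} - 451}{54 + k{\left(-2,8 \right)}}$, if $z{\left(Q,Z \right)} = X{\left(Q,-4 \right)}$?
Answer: $- \frac{58}{7} \approx -8.2857$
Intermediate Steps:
$X{\left(s,u \right)} = s + u$ ($X{\left(s,u \right)} = \left(s + u\right) + 0 = s + u$)
$z{\left(Q,Z \right)} = -4 + Q$ ($z{\left(Q,Z \right)} = Q - 4 = -4 + Q$)
$\frac{z{\left(-9,16 \right)} - 451}{54 + k{\left(-2,8 \right)}} = \frac{\left(-4 - 9\right) - 451}{54 + 2} = \frac{-13 - 451}{56} = \left(-464\right) \frac{1}{56} = - \frac{58}{7}$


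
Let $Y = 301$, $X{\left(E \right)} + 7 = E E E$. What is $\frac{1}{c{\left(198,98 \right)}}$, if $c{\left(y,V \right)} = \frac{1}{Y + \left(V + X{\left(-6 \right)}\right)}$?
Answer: $176$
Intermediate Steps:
$X{\left(E \right)} = -7 + E^{3}$ ($X{\left(E \right)} = -7 + E E E = -7 + E^{2} E = -7 + E^{3}$)
$c{\left(y,V \right)} = \frac{1}{78 + V}$ ($c{\left(y,V \right)} = \frac{1}{301 + \left(V + \left(-7 + \left(-6\right)^{3}\right)\right)} = \frac{1}{301 + \left(V - 223\right)} = \frac{1}{301 + \left(-223 + V\right)} = \frac{1}{78 + V}$)
$\frac{1}{c{\left(198,98 \right)}} = \frac{1}{\frac{1}{78 + 98}} = \frac{1}{\frac{1}{176}} = 176$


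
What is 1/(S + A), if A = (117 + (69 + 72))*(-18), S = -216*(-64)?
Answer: 1/9180 ≈ 0.00010893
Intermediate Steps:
S = 13824
A = -4644 (A = (117 + 141)*(-18) = 258*(-18) = -4644)
1/(S + A) = 1/(13824 - 4644) = 1/9180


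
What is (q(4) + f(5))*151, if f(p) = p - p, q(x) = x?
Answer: 604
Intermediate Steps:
f(p) = 0
(q(4) + f(5))*151 = (4 + 0)*151 = 4*151 = 604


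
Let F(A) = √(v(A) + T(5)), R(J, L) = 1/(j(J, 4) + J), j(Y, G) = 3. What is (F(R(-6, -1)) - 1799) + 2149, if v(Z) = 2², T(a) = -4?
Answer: 350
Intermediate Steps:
v(Z) = 4
R(J, L) = 1/(3 + J)
F(A) = 0 (F(A) = √(4 - 4) = √0 = 0)
(F(R(-6, -1)) - 1799) + 2149 = (0 - 1799) + 2149 = -1799 + 2149 = 350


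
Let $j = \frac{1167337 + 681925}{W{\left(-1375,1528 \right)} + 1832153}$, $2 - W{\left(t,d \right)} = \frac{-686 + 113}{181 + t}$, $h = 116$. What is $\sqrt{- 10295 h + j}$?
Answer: $\frac{4 i \sqrt{39687553799160230736906}}{729197499} \approx 1092.8 i$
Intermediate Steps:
$W{\left(t,d \right)} = 2 + \frac{573}{181 + t}$ ($W{\left(t,d \right)} = 2 - \frac{-686 + 113}{181 + t} = 2 - - \frac{573}{181 + t} = 2 + \frac{573}{181 + t}$)
$j = \frac{736006276}{729197499}$ ($j = \frac{1167337 + 681925}{\frac{935 + 2 \left(-1375\right)}{181 - 1375} + 1832153} = \frac{1849262}{\frac{935 - 2750}{-1194} + 1832153} = \frac{1849262}{\left(- \frac{1}{1194}\right) \left(-1815\right) + 1832153} = \frac{1849262}{\frac{605}{398} + 1832153} = \frac{1849262}{\frac{729197499}{398}} = 1849262 \cdot \frac{398}{729197499} = \frac{736006276}{729197499} \approx 1.0093$)
$\sqrt{- 10295 h + j} = \sqrt{\left(-10295\right) 116 + \frac{736006276}{729197499}} = \sqrt{-1194220 + \frac{736006276}{729197499}} = \sqrt{- \frac{870821501249504}{729197499}} = \frac{4 i \sqrt{39687553799160230736906}}{729197499}$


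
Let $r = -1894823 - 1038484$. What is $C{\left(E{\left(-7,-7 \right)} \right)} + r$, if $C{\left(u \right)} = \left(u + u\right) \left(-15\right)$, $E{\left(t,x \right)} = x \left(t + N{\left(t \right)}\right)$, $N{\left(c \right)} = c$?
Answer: $-2936247$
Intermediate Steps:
$E{\left(t,x \right)} = 2 t x$ ($E{\left(t,x \right)} = x \left(t + t\right) = x 2 t = 2 t x$)
$r = -2933307$ ($r = -1894823 - 1038484 = -2933307$)
$C{\left(u \right)} = - 30 u$ ($C{\left(u \right)} = 2 u \left(-15\right) = - 30 u$)
$C{\left(E{\left(-7,-7 \right)} \right)} + r = - 30 \cdot 2 \left(-7\right) \left(-7\right) - 2933307 = \left(-30\right) 98 - 2933307 = -2940 - 2933307 = -2936247$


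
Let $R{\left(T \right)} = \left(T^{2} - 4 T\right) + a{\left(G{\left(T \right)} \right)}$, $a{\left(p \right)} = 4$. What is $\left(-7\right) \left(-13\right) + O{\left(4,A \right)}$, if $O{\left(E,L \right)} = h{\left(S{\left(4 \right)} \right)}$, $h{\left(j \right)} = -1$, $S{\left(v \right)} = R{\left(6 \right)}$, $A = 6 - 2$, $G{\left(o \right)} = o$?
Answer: $90$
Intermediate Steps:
$A = 4$
$R{\left(T \right)} = 4 + T^{2} - 4 T$ ($R{\left(T \right)} = \left(T^{2} - 4 T\right) + 4 = 4 + T^{2} - 4 T$)
$S{\left(v \right)} = 16$ ($S{\left(v \right)} = 4 + 6^{2} - 24 = 4 + 36 - 24 = 16$)
$O{\left(E,L \right)} = -1$
$\left(-7\right) \left(-13\right) + O{\left(4,A \right)} = \left(-7\right) \left(-13\right) - 1 = 91 - 1 = 90$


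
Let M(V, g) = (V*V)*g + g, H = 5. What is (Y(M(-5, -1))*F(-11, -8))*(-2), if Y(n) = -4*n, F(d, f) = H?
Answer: -1040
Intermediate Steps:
F(d, f) = 5
M(V, g) = g + g*V² (M(V, g) = V²*g + g = g*V² + g = g + g*V²)
(Y(M(-5, -1))*F(-11, -8))*(-2) = (-(-4)*(1 + (-5)²)*5)*(-2) = (-(-4)*(1 + 25)*5)*(-2) = (-(-4)*26*5)*(-2) = (-4*(-26)*5)*(-2) = (104*5)*(-2) = 520*(-2) = -1040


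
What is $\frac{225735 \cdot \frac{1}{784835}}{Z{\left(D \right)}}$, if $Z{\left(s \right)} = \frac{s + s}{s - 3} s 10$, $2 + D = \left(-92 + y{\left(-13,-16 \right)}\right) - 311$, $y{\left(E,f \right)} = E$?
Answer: $- \frac{19006887}{548518042160} \approx -3.4651 \cdot 10^{-5}$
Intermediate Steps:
$D = -418$ ($D = -2 - 416 = -418$)
$Z{\left(s \right)} = \frac{20 s^{2}}{-3 + s}$ ($Z{\left(s \right)} = \frac{2 s}{-3 + s} s 10 = \frac{2 s^{2}}{-3 + s} 10 = \frac{20 s^{2}}{-3 + s}$)
$\frac{225735 \cdot \frac{1}{784835}}{Z{\left(D \right)}} = \frac{225735 \cdot \frac{1}{784835}}{20 \left(-418\right)^{2} \frac{1}{-3 - 418}} = \frac{225735 \cdot \frac{1}{784835}}{20 \cdot 174724 \frac{1}{-421}} = \frac{45147}{156967 \cdot 20 \cdot 174724 \left(- \frac{1}{421}\right)} = \frac{45147}{156967 \left(- \frac{3494480}{421}\right)} = \frac{45147}{156967} \left(- \frac{421}{3494480}\right) = - \frac{19006887}{548518042160}$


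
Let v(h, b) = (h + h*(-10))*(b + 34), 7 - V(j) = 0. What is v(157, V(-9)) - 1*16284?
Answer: -74217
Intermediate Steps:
V(j) = 7 (V(j) = 7 - 1*0 = 7 + 0 = 7)
v(h, b) = -9*h*(34 + b) (v(h, b) = (h - 10*h)*(34 + b) = (-9*h)*(34 + b) = -9*h*(34 + b))
v(157, V(-9)) - 1*16284 = -9*157*(34 + 7) - 1*16284 = -9*157*41 - 16284 = -57933 - 16284 = -74217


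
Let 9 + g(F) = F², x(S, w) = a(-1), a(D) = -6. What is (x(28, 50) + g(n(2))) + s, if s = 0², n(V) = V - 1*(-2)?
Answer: 1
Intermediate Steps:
n(V) = 2 + V (n(V) = V + 2 = 2 + V)
x(S, w) = -6
g(F) = -9 + F²
s = 0
(x(28, 50) + g(n(2))) + s = (-6 + (-9 + (2 + 2)²)) + 0 = (-6 + (-9 + 4²)) + 0 = (-6 + (-9 + 16)) + 0 = (-6 + 7) + 0 = 1 + 0 = 1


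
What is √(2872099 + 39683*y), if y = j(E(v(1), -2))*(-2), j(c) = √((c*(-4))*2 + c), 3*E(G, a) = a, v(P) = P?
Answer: √(25848891 - 238098*√42)/3 ≈ 1643.4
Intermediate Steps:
E(G, a) = a/3
j(c) = √7*√(-c) (j(c) = √(-4*c*2 + c) = √(-8*c + c) = √(-7*c) = √7*√(-c))
y = -2*√42/3 (y = (√7*√(-(-2)/3))*(-2) = (√7*√(-1*(-⅔)))*(-2) = (√7*√(⅔))*(-2) = (√7*(√6/3))*(-2) = (√42/3)*(-2) = -2*√42/3 ≈ -4.3205)
√(2872099 + 39683*y) = √(2872099 + 39683*(-2*√42/3)) = √(2872099 - 79366*√42/3)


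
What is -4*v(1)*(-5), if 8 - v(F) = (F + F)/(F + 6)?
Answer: 1080/7 ≈ 154.29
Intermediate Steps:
v(F) = 8 - 2*F/(6 + F) (v(F) = 8 - (F + F)/(F + 6) = 8 - 2*F/(6 + F))
-4*v(1)*(-5) = -24*(8 + 1)/(6 + 1)*(-5) = -24*9/7*(-5) = -4*54/7*(-5) = -216/7*(-5) = 1080/7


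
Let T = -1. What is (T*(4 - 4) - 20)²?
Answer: 400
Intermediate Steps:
(T*(4 - 4) - 20)² = (-(4 - 4) - 20)² = (-1*0 - 20)² = (0 - 20)² = (-20)² = 400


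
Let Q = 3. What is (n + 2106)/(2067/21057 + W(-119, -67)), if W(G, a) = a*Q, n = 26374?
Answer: -19990112/141013 ≈ -141.76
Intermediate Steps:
W(G, a) = 3*a (W(G, a) = a*3 = 3*a)
(n + 2106)/(2067/21057 + W(-119, -67)) = (26374 + 2106)/(2067/21057 + 3*(-67)) = 28480/(2067*(1/21057) - 201) = 28480/(689/7019 - 201) = 28480/(-1410130/7019) = 28480*(-7019/1410130) = -19990112/141013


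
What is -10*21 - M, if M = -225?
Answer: 15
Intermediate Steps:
-10*21 - M = -10*21 - 1*(-225) = -210 + 225 = 15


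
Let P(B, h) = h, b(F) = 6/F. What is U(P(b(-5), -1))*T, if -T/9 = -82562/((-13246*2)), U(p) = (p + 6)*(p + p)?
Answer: 1857645/6623 ≈ 280.48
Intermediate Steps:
U(p) = 2*p*(6 + p) (U(p) = (6 + p)*(2*p) = 2*p*(6 + p))
T = -371529/13246 (T = -(-743058)/((-13246*2)) = -(-743058)/(-26492) = -(-743058)*(-1)/26492 = -9*41281/13246 = -371529/13246 ≈ -28.048)
U(P(b(-5), -1))*T = (2*(-1)*(6 - 1))*(-371529/13246) = (2*(-1)*5)*(-371529/13246) = -10*(-371529/13246) = 1857645/6623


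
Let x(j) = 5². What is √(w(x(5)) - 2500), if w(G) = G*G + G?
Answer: 5*I*√74 ≈ 43.012*I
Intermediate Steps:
x(j) = 25
w(G) = G + G² (w(G) = G² + G = G + G²)
√(w(x(5)) - 2500) = √(25*(1 + 25) - 2500) = √(25*26 - 2500) = √(650 - 2500) = √(-1850) = 5*I*√74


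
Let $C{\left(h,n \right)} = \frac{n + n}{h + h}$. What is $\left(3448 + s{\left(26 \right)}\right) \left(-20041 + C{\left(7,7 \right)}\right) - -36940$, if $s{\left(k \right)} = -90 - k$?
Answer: $-66736340$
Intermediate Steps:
$C{\left(h,n \right)} = \frac{n}{h}$ ($C{\left(h,n \right)} = \frac{2 n}{2 h} = 2 n \frac{1}{2 h} = \frac{n}{h}$)
$\left(3448 + s{\left(26 \right)}\right) \left(-20041 + C{\left(7,7 \right)}\right) - -36940 = \left(3448 - 116\right) \left(-20041 + \frac{7}{7}\right) - -36940 = \left(3448 - 116\right) \left(-20041 + 7 \cdot \frac{1}{7}\right) + 36940 = \left(3448 - 116\right) \left(-20041 + 1\right) + 36940 = 3332 \left(-20040\right) + 36940 = -66773280 + 36940 = -66736340$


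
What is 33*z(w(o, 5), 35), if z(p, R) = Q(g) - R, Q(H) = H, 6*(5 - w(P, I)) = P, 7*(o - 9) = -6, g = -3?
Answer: -1254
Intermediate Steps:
o = 57/7 (o = 9 + (⅐)*(-6) = 9 - 6/7 = 57/7 ≈ 8.1429)
w(P, I) = 5 - P/6
z(p, R) = -3 - R
33*z(w(o, 5), 35) = 33*(-3 - 1*35) = 33*(-3 - 35) = 33*(-38) = -1254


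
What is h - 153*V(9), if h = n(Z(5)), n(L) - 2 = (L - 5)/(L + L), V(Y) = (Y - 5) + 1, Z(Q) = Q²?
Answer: -3813/5 ≈ -762.60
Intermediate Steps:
V(Y) = -4 + Y (V(Y) = (-5 + Y) + 1 = -4 + Y)
n(L) = 2 + (-5 + L)/(2*L) (n(L) = 2 + (L - 5)/(L + L) = 2 + (-5 + L)/((2*L)) = 2 + (-5 + L)*(1/(2*L)) = 2 + (-5 + L)/(2*L))
h = 12/5 (h = 5*(-1 + 5²)/(2*(5²)) = (5/2)*(-1 + 25)/25 = (5/2)*(1/25)*24 = 12/5 ≈ 2.4000)
h - 153*V(9) = 12/5 - 153*(-4 + 9) = 12/5 - 153*5 = 12/5 - 765 = -3813/5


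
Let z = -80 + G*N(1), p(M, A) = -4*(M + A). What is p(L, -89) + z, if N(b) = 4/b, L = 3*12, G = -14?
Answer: 76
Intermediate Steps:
L = 36
p(M, A) = -4*A - 4*M (p(M, A) = -4*(A + M) = -4*A - 4*M)
z = -136 (z = -80 - 56/1 = -80 - 56 = -136)
p(L, -89) + z = (-4*(-89) - 4*36) - 136 = (356 - 144) - 136 = 212 - 136 = 76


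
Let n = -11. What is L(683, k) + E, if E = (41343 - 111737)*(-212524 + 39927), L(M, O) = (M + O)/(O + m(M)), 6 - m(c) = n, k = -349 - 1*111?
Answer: 5382358395351/443 ≈ 1.2150e+10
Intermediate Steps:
k = -460 (k = -349 - 111 = -460)
m(c) = 17 (m(c) = 6 - 1*(-11) = 6 + 11 = 17)
L(M, O) = (M + O)/(17 + O) (L(M, O) = (M + O)/(O + 17) = (M + O)/(17 + O))
E = 12149793218 (E = -70394*(-172597) = 12149793218)
L(683, k) + E = (683 - 460)/(17 - 460) + 12149793218 = 223/(-443) + 12149793218 = -1/443*223 + 12149793218 = -223/443 + 12149793218 = 5382358395351/443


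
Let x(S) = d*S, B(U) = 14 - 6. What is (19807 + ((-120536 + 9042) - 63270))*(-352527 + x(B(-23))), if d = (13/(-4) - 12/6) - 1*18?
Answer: 54655348341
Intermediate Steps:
d = -93/4 (d = (13*(-¼) - 12*⅙) - 18 = (-13/4 - 2) - 18 = -21/4 - 18 = -93/4 ≈ -23.250)
B(U) = 8
x(S) = -93*S/4
(19807 + ((-120536 + 9042) - 63270))*(-352527 + x(B(-23))) = (19807 + ((-120536 + 9042) - 63270))*(-352527 - 93/4*8) = (19807 + (-111494 - 63270))*(-352527 - 186) = (19807 - 174764)*(-352713) = -154957*(-352713) = 54655348341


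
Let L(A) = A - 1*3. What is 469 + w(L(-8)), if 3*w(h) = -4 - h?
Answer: 1414/3 ≈ 471.33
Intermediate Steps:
L(A) = -3 + A (L(A) = A - 3 = -3 + A)
w(h) = -4/3 - h/3 (w(h) = (-4 - h)/3 = -4/3 - h/3)
469 + w(L(-8)) = 469 + (-4/3 - (-3 - 8)/3) = 469 + (-4/3 - ⅓*(-11)) = 469 + (-4/3 + 11/3) = 469 + 7/3 = 1414/3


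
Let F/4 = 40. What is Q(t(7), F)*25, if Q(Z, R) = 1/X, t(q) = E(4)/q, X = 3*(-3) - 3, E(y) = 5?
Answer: -25/12 ≈ -2.0833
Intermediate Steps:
F = 160 (F = 4*40 = 160)
X = -12 (X = -9 - 3 = -12)
t(q) = 5/q
Q(Z, R) = -1/12 (Q(Z, R) = 1/(-12) = -1/12)
Q(t(7), F)*25 = -1/12*25 = -25/12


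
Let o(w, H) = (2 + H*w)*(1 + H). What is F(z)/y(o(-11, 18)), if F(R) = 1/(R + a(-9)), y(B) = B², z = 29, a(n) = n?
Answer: 1/277363520 ≈ 3.6054e-9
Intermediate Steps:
o(w, H) = (1 + H)*(2 + H*w)
F(R) = 1/(-9 + R) (F(R) = 1/(R - 9) = 1/(-9 + R))
F(z)/y(o(-11, 18)) = 1/((-9 + 29)*((2 + 2*18 + 18*(-11) - 11*18²)²)) = 1/(20*((2 + 36 - 198 - 11*324)²)) = 1/(20*((2 + 36 - 198 - 3564)²)) = 1/(20*((-3724)²)) = (1/20)/13868176 = (1/20)*(1/13868176) = 1/277363520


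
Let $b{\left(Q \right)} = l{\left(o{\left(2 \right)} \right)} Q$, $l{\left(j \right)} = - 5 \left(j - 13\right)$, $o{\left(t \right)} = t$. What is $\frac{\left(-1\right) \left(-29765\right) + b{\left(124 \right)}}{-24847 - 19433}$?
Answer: $- \frac{271}{328} \approx -0.82622$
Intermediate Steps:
$l{\left(j \right)} = 65 - 5 j$ ($l{\left(j \right)} = - 5 \left(-13 + j\right) = 65 - 5 j$)
$b{\left(Q \right)} = 55 Q$ ($b{\left(Q \right)} = \left(65 - 10\right) Q = 55 Q$)
$\frac{\left(-1\right) \left(-29765\right) + b{\left(124 \right)}}{-24847 - 19433} = \frac{\left(-1\right) \left(-29765\right) + 55 \cdot 124}{-24847 - 19433} = \frac{29765 + 6820}{-44280} = 36585 \left(- \frac{1}{44280}\right) = - \frac{271}{328}$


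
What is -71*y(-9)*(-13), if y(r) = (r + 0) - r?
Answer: 0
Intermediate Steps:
y(r) = 0 (y(r) = r - r = 0)
-71*y(-9)*(-13) = -71*0*(-13) = 0*(-13) = 0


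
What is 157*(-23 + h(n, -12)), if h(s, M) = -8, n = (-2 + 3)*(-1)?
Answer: -4867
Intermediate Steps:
n = -1 (n = 1*(-1) = -1)
157*(-23 + h(n, -12)) = 157*(-23 - 8) = 157*(-31) = -4867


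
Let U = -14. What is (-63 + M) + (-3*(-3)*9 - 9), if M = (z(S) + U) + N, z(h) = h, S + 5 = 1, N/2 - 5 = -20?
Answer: -39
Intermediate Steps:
N = -30 (N = 10 + 2*(-20) = 10 - 40 = -30)
S = -4 (S = -5 + 1 = -4)
M = -48 (M = (-4 - 14) - 30 = -18 - 30 = -48)
(-63 + M) + (-3*(-3)*9 - 9) = (-63 - 48) + (-3*(-3)*9 - 9) = -111 + (9*9 - 9) = -111 + (81 - 9) = -111 + 72 = -39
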